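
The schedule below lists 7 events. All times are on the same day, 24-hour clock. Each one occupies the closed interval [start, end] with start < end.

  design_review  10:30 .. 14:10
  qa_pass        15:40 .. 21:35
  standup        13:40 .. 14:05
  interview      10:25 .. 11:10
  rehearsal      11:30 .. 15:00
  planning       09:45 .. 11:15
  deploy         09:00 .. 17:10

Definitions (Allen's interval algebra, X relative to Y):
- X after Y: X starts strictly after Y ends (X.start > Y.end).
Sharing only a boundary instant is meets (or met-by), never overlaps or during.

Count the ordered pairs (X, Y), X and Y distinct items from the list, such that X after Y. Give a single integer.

Checking all 42 ordered pairs for relation 'after'; matching pairs in alphabetical order:
(qa_pass, design_review): qa_pass after design_review ✓
(qa_pass, interview): qa_pass after interview ✓
(qa_pass, planning): qa_pass after planning ✓
(qa_pass, rehearsal): qa_pass after rehearsal ✓
(qa_pass, standup): qa_pass after standup ✓
(rehearsal, interview): rehearsal after interview ✓
(rehearsal, planning): rehearsal after planning ✓
(standup, interview): standup after interview ✓
(standup, planning): standup after planning ✓
Count: 9.

9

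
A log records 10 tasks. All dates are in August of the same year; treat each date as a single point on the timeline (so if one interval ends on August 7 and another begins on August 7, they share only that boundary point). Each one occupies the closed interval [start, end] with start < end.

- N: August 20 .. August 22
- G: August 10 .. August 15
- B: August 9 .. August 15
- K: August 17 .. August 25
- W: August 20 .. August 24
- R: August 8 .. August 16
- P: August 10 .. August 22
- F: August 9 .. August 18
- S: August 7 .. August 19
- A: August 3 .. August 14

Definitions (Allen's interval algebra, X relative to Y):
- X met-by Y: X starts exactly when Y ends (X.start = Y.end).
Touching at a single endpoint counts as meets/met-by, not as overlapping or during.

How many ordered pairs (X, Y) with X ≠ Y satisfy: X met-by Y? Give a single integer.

Checking all 90 ordered pairs for relation 'met-by'; matching pairs in alphabetical order:
No pair satisfies it.
Count: 0.

0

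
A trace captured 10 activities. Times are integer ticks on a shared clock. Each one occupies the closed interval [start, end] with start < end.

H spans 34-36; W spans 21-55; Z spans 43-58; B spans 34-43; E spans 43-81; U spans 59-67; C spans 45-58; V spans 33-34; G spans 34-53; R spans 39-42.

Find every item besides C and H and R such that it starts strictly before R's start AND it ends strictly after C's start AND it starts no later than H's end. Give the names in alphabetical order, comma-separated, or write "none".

Conditions: its start is strictly before R's start (X.start < 39) AND its end is strictly after C's start (X.end > 45) AND its start is no later than H's end (X.start <= 36).
B: start 34 < 39? ✓; end 43 > 45? ✗; start 34 <= 36? ✓ → no.
E: start 43 < 39? ✗; end 81 > 45? ✓; start 43 <= 36? ✗ → no.
G: start 34 < 39? ✓; end 53 > 45? ✓; start 34 <= 36? ✓ → yes.
U: start 59 < 39? ✗; end 67 > 45? ✓; start 59 <= 36? ✗ → no.
V: start 33 < 39? ✓; end 34 > 45? ✗; start 33 <= 36? ✓ → no.
W: start 21 < 39? ✓; end 55 > 45? ✓; start 21 <= 36? ✓ → yes.
Z: start 43 < 39? ✗; end 58 > 45? ✓; start 43 <= 36? ✗ → no.
Result: G, W.

G, W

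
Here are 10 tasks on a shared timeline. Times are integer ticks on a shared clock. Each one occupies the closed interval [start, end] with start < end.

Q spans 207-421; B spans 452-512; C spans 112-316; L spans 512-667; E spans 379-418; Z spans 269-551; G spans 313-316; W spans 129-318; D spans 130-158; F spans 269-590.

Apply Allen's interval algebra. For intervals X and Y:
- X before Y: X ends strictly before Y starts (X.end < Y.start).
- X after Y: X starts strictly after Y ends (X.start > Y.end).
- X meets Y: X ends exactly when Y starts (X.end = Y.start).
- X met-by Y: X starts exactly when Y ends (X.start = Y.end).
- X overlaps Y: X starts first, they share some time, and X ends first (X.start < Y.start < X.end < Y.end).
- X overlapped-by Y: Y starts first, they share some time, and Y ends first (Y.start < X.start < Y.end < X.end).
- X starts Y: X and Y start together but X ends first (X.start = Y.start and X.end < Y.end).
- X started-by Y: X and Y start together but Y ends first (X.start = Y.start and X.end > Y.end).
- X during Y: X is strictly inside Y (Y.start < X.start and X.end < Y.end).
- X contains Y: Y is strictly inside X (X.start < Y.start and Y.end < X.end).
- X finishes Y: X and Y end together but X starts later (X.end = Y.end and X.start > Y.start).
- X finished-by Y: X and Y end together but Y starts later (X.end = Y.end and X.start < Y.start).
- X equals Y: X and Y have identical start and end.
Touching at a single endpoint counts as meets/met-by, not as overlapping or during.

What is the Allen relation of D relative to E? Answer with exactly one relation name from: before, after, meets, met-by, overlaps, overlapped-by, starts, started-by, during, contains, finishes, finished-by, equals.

before

D = [130, 158]; E = [379, 418].
Compare endpoints: D.start < E.start, D.start < E.end, D.end < E.start, D.end < E.end.
That pattern is 'before'.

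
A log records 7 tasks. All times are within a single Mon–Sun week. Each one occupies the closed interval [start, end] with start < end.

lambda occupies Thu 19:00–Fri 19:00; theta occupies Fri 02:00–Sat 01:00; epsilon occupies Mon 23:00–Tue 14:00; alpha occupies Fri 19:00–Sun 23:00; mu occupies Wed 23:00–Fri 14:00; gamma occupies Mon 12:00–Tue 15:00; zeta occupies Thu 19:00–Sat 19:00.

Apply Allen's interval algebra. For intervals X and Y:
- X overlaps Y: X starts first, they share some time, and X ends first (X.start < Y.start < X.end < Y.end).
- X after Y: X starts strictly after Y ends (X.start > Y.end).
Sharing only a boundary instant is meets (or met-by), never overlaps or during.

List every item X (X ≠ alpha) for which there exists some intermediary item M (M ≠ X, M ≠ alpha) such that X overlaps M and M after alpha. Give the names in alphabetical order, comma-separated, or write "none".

none

Target alpha = [Fri 19:00, Sun 23:00].
Intermediaries M with M after alpha: none.
Union: none.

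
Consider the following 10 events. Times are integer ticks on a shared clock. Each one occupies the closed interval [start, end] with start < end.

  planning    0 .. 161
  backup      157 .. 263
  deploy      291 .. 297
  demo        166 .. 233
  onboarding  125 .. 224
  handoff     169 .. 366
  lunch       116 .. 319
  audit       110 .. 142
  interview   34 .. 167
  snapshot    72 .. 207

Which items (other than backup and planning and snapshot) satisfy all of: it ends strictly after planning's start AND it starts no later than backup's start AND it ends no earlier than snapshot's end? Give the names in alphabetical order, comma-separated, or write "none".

lunch, onboarding

Conditions: its end is strictly after planning's start (X.end > 0) AND its start is no later than backup's start (X.start <= 157) AND its end is no earlier than snapshot's end (X.end >= 207).
audit: end 142 > 0? ✓; start 110 <= 157? ✓; end 142 >= 207? ✗ → no.
demo: end 233 > 0? ✓; start 166 <= 157? ✗; end 233 >= 207? ✓ → no.
deploy: end 297 > 0? ✓; start 291 <= 157? ✗; end 297 >= 207? ✓ → no.
handoff: end 366 > 0? ✓; start 169 <= 157? ✗; end 366 >= 207? ✓ → no.
interview: end 167 > 0? ✓; start 34 <= 157? ✓; end 167 >= 207? ✗ → no.
lunch: end 319 > 0? ✓; start 116 <= 157? ✓; end 319 >= 207? ✓ → yes.
onboarding: end 224 > 0? ✓; start 125 <= 157? ✓; end 224 >= 207? ✓ → yes.
Result: lunch, onboarding.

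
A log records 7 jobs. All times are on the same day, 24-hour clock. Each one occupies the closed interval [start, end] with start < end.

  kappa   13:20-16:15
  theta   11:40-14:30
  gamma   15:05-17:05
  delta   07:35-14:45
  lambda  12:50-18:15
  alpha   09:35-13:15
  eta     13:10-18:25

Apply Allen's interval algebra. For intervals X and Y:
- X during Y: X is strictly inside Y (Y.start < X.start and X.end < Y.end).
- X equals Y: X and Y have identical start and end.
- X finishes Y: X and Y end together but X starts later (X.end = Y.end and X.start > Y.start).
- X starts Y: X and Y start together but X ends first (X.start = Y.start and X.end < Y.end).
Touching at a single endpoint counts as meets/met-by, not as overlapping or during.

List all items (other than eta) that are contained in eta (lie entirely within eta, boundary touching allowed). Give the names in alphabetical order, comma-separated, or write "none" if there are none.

gamma, kappa

Target eta = [13:10, 18:25].
alpha [09:35, 13:15] → overlaps → no.
delta [07:35, 14:45] → overlaps → no.
gamma [15:05, 17:05] → during → yes.
kappa [13:20, 16:15] → during → yes.
lambda [12:50, 18:15] → overlaps → no.
theta [11:40, 14:30] → overlaps → no.
Result: gamma, kappa.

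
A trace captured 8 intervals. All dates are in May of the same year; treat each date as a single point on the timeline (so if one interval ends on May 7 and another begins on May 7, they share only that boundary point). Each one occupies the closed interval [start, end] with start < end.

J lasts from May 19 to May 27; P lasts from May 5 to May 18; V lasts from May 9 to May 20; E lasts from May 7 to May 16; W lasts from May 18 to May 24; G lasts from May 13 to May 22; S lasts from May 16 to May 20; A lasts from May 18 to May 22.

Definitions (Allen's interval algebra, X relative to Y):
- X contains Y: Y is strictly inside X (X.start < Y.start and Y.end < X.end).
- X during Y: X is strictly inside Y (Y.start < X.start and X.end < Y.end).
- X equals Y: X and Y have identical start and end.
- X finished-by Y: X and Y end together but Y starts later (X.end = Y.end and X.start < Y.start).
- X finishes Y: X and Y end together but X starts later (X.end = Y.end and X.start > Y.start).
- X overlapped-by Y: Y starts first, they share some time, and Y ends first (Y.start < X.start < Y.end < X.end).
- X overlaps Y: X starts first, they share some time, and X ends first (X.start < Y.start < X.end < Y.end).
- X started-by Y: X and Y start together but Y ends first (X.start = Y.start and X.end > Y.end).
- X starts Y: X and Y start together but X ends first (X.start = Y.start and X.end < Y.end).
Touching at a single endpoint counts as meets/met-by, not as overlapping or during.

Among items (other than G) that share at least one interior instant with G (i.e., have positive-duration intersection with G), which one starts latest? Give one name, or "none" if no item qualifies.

Target G = [May 13, May 22].
A [May 18, May 22] → finishes → candidate.
E [May 7, May 16] → overlaps → candidate.
J [May 19, May 27] → overlapped-by → candidate.
P [May 5, May 18] → overlaps → candidate.
S [May 16, May 20] → during → candidate.
V [May 9, May 20] → overlaps → candidate.
W [May 18, May 24] → overlapped-by → candidate.
Among candidates, latest start is May 19 → J.

J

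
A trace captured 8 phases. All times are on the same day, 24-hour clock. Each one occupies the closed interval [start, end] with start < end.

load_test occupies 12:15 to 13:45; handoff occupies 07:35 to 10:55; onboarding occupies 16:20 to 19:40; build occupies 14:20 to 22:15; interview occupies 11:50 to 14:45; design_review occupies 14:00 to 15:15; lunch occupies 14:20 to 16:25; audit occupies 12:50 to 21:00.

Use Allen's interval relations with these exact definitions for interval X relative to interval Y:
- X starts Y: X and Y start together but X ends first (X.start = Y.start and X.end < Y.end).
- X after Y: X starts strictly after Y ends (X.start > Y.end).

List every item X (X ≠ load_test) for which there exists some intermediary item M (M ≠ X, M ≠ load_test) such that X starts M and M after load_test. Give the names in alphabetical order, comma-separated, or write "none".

lunch

Target load_test = [12:15, 13:45].
Intermediaries M with M after load_test: build, design_review, lunch, onboarding.
Via build — items with X starts build: lunch.
Via design_review — items with X starts design_review: none.
Via lunch — items with X starts lunch: none.
Via onboarding — items with X starts onboarding: none.
Union: lunch.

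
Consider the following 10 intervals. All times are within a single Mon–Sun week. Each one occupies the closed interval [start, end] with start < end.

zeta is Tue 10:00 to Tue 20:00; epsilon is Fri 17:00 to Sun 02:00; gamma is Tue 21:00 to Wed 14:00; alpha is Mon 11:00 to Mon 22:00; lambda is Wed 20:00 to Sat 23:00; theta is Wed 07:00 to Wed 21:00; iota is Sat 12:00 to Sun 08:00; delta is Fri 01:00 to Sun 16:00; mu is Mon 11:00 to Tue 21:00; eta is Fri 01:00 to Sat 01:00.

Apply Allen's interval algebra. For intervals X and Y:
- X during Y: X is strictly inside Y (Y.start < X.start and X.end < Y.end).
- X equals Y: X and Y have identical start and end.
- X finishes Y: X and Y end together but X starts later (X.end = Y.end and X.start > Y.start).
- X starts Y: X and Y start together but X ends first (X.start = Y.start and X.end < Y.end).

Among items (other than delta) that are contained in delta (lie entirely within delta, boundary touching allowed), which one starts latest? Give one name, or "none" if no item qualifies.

iota

Target delta = [Fri 01:00, Sun 16:00].
alpha [Mon 11:00, Mon 22:00] → before → excluded.
epsilon [Fri 17:00, Sun 02:00] → during → candidate.
eta [Fri 01:00, Sat 01:00] → starts → candidate.
gamma [Tue 21:00, Wed 14:00] → before → excluded.
iota [Sat 12:00, Sun 08:00] → during → candidate.
lambda [Wed 20:00, Sat 23:00] → overlaps → excluded.
mu [Mon 11:00, Tue 21:00] → before → excluded.
theta [Wed 07:00, Wed 21:00] → before → excluded.
zeta [Tue 10:00, Tue 20:00] → before → excluded.
Among candidates, latest start is Sat 12:00 → iota.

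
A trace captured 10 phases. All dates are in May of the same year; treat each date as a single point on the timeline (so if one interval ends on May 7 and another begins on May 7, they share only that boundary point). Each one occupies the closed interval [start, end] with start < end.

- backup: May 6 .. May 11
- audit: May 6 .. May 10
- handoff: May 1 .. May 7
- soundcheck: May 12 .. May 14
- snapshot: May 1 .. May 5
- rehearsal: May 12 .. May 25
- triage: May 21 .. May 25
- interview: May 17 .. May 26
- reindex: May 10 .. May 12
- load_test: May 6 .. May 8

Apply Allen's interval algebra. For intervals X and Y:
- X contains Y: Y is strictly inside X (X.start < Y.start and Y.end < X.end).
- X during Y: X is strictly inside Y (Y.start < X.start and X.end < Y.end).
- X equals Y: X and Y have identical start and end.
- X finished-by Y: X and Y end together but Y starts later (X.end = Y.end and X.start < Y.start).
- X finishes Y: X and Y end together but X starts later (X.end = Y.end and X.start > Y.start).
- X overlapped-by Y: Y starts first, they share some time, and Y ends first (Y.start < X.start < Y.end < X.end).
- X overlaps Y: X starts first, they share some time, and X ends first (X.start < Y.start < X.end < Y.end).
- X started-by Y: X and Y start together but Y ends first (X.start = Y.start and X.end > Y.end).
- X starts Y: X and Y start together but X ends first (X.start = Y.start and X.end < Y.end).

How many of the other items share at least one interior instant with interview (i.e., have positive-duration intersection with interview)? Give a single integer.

Target interview = [May 17, May 26].
audit [May 6, May 10] → before → no.
backup [May 6, May 11] → before → no.
handoff [May 1, May 7] → before → no.
load_test [May 6, May 8] → before → no.
rehearsal [May 12, May 25] → overlaps → counts.
reindex [May 10, May 12] → before → no.
snapshot [May 1, May 5] → before → no.
soundcheck [May 12, May 14] → before → no.
triage [May 21, May 25] → during → counts.
Total: 2.

2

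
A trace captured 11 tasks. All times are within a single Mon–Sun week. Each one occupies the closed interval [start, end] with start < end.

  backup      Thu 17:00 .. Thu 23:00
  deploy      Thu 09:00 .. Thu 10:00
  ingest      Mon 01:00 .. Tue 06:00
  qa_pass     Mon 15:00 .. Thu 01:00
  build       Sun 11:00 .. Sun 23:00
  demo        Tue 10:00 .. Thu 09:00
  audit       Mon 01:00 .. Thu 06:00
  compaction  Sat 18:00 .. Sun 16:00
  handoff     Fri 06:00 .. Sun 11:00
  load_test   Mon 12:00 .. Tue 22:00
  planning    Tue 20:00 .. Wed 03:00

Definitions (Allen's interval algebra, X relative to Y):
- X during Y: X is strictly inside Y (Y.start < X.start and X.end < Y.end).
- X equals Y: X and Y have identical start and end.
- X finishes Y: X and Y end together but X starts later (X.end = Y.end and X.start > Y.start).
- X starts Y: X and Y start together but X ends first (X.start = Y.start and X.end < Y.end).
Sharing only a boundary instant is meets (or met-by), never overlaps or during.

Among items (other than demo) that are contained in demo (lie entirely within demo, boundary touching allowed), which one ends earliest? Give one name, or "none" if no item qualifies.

planning

Target demo = [Tue 10:00, Thu 09:00].
audit [Mon 01:00, Thu 06:00] → overlaps → excluded.
backup [Thu 17:00, Thu 23:00] → after → excluded.
build [Sun 11:00, Sun 23:00] → after → excluded.
compaction [Sat 18:00, Sun 16:00] → after → excluded.
deploy [Thu 09:00, Thu 10:00] → met-by → excluded.
handoff [Fri 06:00, Sun 11:00] → after → excluded.
ingest [Mon 01:00, Tue 06:00] → before → excluded.
load_test [Mon 12:00, Tue 22:00] → overlaps → excluded.
planning [Tue 20:00, Wed 03:00] → during → candidate.
qa_pass [Mon 15:00, Thu 01:00] → overlaps → excluded.
Among candidates, earliest end is Wed 03:00 → planning.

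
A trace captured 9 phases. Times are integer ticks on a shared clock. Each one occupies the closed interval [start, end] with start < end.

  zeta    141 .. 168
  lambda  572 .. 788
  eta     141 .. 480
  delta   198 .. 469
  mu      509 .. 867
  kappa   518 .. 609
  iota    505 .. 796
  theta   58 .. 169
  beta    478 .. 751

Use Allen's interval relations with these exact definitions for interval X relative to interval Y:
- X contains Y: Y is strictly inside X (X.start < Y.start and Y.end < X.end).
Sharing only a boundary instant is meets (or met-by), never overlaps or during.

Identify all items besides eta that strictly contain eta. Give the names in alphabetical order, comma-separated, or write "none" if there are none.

Target eta = [141, 480].
beta [478, 751] → overlapped-by → no.
delta [198, 469] → during → no.
iota [505, 796] → after → no.
kappa [518, 609] → after → no.
lambda [572, 788] → after → no.
mu [509, 867] → after → no.
theta [58, 169] → overlaps → no.
zeta [141, 168] → starts → no.
Result: none.

none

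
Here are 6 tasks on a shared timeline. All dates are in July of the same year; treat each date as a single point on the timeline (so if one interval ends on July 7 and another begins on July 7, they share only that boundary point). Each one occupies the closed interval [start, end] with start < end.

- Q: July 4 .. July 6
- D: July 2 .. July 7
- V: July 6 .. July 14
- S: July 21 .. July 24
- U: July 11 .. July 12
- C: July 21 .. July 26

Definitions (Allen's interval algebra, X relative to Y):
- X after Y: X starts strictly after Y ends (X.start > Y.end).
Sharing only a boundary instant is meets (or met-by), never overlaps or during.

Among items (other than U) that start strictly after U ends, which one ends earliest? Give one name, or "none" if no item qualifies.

Target U = [July 11, July 12].
C [July 21, July 26] → after → candidate.
D [July 2, July 7] → before → excluded.
Q [July 4, July 6] → before → excluded.
S [July 21, July 24] → after → candidate.
V [July 6, July 14] → contains → excluded.
Among candidates, earliest end is July 24 → S.

S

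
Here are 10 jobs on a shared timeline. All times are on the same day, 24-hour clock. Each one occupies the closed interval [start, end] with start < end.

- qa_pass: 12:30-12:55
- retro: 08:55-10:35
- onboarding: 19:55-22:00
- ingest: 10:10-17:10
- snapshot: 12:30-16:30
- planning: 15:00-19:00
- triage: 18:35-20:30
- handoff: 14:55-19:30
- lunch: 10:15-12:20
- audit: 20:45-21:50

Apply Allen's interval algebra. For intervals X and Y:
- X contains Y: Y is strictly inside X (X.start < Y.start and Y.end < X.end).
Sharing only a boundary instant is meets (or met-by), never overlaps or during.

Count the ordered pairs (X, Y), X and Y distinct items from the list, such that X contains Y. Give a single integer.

Checking all 90 ordered pairs for relation 'contains'; matching pairs in alphabetical order:
(handoff, planning): handoff contains planning ✓
(ingest, lunch): ingest contains lunch ✓
(ingest, qa_pass): ingest contains qa_pass ✓
(ingest, snapshot): ingest contains snapshot ✓
(onboarding, audit): onboarding contains audit ✓
Count: 5.

5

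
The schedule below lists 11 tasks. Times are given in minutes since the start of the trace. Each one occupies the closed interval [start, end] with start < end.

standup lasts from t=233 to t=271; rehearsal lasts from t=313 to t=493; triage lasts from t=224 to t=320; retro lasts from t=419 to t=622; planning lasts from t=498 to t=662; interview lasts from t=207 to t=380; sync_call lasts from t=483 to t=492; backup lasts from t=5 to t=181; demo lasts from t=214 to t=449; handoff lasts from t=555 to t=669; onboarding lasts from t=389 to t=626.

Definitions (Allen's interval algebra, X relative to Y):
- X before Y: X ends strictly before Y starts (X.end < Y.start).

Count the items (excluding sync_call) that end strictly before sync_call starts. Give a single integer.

Target sync_call = [t=483, t=492].
backup [t=5, t=181] → before → counts.
demo [t=214, t=449] → before → counts.
handoff [t=555, t=669] → after → no.
interview [t=207, t=380] → before → counts.
onboarding [t=389, t=626] → contains → no.
planning [t=498, t=662] → after → no.
rehearsal [t=313, t=493] → contains → no.
retro [t=419, t=622] → contains → no.
standup [t=233, t=271] → before → counts.
triage [t=224, t=320] → before → counts.
Total: 5.

5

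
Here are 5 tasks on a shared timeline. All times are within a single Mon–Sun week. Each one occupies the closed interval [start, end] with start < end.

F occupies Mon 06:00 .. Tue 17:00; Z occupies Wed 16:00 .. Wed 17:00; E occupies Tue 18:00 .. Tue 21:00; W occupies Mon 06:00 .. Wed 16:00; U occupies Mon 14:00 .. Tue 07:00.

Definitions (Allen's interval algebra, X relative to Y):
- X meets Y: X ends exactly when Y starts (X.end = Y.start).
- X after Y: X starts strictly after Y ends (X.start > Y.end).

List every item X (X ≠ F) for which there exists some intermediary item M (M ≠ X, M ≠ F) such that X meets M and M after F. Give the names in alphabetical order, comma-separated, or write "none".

W

Target F = [Mon 06:00, Tue 17:00].
Intermediaries M with M after F: E, Z.
Via E — items with X meets E: none.
Via Z — items with X meets Z: W.
Union: W.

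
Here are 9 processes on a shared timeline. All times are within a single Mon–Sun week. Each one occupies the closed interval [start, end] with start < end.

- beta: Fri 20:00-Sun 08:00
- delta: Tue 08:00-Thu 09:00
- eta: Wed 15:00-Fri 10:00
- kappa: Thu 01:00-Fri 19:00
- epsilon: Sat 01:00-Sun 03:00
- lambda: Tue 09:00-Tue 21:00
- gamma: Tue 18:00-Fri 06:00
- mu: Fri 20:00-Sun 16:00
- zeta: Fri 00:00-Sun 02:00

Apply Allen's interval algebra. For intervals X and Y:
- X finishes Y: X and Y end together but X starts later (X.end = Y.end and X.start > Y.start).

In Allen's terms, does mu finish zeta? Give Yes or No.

No

mu = [Fri 20:00, Sun 16:00], zeta = [Fri 00:00, Sun 02:00].
Actual relation of mu to zeta: overlapped-by.
Asked whether 'finishes' holds → No.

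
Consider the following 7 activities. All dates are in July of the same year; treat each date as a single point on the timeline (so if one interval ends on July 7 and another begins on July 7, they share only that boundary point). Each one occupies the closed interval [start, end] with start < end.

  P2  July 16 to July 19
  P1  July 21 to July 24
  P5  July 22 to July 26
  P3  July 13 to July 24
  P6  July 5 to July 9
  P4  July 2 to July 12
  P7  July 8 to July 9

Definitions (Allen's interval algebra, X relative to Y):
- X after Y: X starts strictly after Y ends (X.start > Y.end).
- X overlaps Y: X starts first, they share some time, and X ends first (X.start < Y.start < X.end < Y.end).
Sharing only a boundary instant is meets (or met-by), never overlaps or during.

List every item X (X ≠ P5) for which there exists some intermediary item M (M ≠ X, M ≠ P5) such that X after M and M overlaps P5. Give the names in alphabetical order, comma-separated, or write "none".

none

Target P5 = [July 22, July 26].
Intermediaries M with M overlaps P5: P1, P3.
Via P1 — items with X after P1: none.
Via P3 — items with X after P3: none.
Union: none.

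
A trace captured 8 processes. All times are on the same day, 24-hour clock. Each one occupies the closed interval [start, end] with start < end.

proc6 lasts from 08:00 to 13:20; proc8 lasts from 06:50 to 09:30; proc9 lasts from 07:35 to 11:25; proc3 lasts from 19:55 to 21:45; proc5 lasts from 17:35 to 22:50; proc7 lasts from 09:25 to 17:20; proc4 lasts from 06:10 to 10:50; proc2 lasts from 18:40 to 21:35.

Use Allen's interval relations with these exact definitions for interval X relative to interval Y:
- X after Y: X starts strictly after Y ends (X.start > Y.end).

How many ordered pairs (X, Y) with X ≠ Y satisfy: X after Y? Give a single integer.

Checking all 56 ordered pairs for relation 'after'; matching pairs in alphabetical order:
(proc2, proc4): proc2 after proc4 ✓
(proc2, proc6): proc2 after proc6 ✓
(proc2, proc7): proc2 after proc7 ✓
(proc2, proc8): proc2 after proc8 ✓
(proc2, proc9): proc2 after proc9 ✓
(proc3, proc4): proc3 after proc4 ✓
(proc3, proc6): proc3 after proc6 ✓
(proc3, proc7): proc3 after proc7 ✓
(proc3, proc8): proc3 after proc8 ✓
(proc3, proc9): proc3 after proc9 ✓
(proc5, proc4): proc5 after proc4 ✓
(proc5, proc6): proc5 after proc6 ✓
(proc5, proc7): proc5 after proc7 ✓
(proc5, proc8): proc5 after proc8 ✓
(proc5, proc9): proc5 after proc9 ✓
Count: 15.

15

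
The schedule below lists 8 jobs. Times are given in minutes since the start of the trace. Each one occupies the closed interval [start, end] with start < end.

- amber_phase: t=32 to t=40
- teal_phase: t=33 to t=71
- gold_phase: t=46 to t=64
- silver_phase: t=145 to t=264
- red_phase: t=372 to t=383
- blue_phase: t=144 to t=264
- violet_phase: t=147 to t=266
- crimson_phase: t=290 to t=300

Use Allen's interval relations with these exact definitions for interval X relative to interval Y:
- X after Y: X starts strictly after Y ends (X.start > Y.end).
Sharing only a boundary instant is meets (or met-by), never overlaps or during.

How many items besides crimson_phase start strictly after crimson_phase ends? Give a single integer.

1

Target crimson_phase = [t=290, t=300].
amber_phase [t=32, t=40] → before → no.
blue_phase [t=144, t=264] → before → no.
gold_phase [t=46, t=64] → before → no.
red_phase [t=372, t=383] → after → counts.
silver_phase [t=145, t=264] → before → no.
teal_phase [t=33, t=71] → before → no.
violet_phase [t=147, t=266] → before → no.
Total: 1.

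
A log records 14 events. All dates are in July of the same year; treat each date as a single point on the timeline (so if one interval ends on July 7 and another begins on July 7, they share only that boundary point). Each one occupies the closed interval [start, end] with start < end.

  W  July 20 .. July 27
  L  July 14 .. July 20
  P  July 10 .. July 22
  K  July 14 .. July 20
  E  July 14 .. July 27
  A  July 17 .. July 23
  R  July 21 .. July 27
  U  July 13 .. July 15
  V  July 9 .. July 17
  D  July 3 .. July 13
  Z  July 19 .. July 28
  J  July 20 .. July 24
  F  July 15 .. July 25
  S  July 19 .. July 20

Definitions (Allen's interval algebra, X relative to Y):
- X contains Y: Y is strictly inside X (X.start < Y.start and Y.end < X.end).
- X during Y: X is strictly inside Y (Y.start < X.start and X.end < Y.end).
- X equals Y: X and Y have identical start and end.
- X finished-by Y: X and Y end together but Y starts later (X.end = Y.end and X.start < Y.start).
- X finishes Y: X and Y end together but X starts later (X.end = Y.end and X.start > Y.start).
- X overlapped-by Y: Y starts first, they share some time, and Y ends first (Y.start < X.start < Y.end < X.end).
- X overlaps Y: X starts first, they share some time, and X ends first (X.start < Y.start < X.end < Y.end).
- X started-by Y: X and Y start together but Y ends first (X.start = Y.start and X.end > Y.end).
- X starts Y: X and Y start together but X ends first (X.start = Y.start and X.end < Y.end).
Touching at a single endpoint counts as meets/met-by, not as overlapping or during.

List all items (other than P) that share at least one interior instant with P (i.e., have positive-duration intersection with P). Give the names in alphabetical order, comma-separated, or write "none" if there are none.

Target P = [July 10, July 22].
A [July 17, July 23] → overlapped-by → yes.
D [July 3, July 13] → overlaps → yes.
E [July 14, July 27] → overlapped-by → yes.
F [July 15, July 25] → overlapped-by → yes.
J [July 20, July 24] → overlapped-by → yes.
K [July 14, July 20] → during → yes.
L [July 14, July 20] → during → yes.
R [July 21, July 27] → overlapped-by → yes.
S [July 19, July 20] → during → yes.
U [July 13, July 15] → during → yes.
V [July 9, July 17] → overlaps → yes.
W [July 20, July 27] → overlapped-by → yes.
Z [July 19, July 28] → overlapped-by → yes.
Result: A, D, E, F, J, K, L, R, S, U, V, W, Z.

A, D, E, F, J, K, L, R, S, U, V, W, Z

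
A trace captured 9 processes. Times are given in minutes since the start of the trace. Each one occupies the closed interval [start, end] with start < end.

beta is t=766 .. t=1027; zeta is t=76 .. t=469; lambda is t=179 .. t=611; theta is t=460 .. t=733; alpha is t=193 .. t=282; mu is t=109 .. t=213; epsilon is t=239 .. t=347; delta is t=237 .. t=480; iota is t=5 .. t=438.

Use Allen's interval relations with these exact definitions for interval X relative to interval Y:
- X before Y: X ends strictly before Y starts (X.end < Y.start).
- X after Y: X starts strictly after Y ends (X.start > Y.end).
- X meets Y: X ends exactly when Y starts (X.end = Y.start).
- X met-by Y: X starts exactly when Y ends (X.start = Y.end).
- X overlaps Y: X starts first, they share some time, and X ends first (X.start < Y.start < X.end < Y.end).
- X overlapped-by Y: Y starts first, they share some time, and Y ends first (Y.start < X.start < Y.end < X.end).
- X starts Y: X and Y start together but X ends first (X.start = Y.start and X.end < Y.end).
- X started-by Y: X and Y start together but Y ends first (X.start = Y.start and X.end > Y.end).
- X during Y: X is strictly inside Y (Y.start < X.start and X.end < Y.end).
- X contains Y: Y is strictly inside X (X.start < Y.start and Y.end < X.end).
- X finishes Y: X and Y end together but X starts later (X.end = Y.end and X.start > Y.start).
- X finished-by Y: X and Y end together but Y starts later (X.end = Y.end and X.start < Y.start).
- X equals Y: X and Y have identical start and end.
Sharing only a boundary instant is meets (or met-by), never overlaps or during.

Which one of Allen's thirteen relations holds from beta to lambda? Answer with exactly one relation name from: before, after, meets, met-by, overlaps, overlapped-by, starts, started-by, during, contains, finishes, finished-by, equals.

after

beta = [t=766, t=1027]; lambda = [t=179, t=611].
Compare endpoints: beta.start > lambda.start, beta.start > lambda.end, beta.end > lambda.start, beta.end > lambda.end.
That pattern is 'after'.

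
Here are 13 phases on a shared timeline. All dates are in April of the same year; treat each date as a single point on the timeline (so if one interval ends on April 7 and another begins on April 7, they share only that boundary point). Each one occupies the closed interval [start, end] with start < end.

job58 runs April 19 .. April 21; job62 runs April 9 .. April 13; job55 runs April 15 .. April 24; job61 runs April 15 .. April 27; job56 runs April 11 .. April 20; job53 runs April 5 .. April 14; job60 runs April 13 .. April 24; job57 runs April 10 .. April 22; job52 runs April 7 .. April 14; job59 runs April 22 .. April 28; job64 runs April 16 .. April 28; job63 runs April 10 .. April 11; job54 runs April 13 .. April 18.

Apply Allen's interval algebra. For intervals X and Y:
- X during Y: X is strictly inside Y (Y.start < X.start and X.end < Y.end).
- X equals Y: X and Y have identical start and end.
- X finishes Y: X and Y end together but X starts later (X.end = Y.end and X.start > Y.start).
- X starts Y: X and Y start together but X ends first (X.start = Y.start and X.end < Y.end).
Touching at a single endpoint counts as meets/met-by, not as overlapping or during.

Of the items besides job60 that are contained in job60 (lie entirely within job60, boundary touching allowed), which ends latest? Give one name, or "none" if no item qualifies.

Target job60 = [April 13, April 24].
job52 [April 7, April 14] → overlaps → excluded.
job53 [April 5, April 14] → overlaps → excluded.
job54 [April 13, April 18] → starts → candidate.
job55 [April 15, April 24] → finishes → candidate.
job56 [April 11, April 20] → overlaps → excluded.
job57 [April 10, April 22] → overlaps → excluded.
job58 [April 19, April 21] → during → candidate.
job59 [April 22, April 28] → overlapped-by → excluded.
job61 [April 15, April 27] → overlapped-by → excluded.
job62 [April 9, April 13] → meets → excluded.
job63 [April 10, April 11] → before → excluded.
job64 [April 16, April 28] → overlapped-by → excluded.
Among candidates, latest end is April 24 → job55.

job55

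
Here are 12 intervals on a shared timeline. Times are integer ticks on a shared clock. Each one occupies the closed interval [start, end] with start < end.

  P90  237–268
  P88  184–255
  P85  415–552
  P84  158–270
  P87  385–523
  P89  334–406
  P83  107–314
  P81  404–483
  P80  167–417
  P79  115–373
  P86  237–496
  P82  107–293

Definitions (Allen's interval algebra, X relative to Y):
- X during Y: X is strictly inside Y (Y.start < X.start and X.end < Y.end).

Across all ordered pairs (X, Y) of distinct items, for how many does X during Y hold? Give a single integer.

Checking all 132 ordered pairs for relation 'during'; matching pairs in alphabetical order:
(P81, P86): P81 during P86 ✓
(P81, P87): P81 during P87 ✓
(P84, P79): P84 during P79 ✓
(P84, P82): P84 during P82 ✓
(P84, P83): P84 during P83 ✓
(P88, P79): P88 during P79 ✓
(P88, P80): P88 during P80 ✓
(P88, P82): P88 during P82 ✓
(P88, P83): P88 during P83 ✓
(P88, P84): P88 during P84 ✓
(P89, P80): P89 during P80 ✓
(P89, P86): P89 during P86 ✓
(P90, P79): P90 during P79 ✓
(P90, P80): P90 during P80 ✓
(P90, P82): P90 during P82 ✓
(P90, P83): P90 during P83 ✓
(P90, P84): P90 during P84 ✓
Count: 17.

17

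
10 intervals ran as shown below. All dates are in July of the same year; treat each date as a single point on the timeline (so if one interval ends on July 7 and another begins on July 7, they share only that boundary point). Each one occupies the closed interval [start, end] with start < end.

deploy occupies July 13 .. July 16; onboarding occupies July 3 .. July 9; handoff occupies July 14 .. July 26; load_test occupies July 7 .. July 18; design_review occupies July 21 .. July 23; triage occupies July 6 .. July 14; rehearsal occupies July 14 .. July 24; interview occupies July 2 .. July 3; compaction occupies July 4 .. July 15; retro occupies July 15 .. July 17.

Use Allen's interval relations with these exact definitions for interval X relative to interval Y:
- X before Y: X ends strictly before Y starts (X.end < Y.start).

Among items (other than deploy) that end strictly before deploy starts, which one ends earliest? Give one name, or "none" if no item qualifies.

interview

Target deploy = [July 13, July 16].
compaction [July 4, July 15] → overlaps → excluded.
design_review [July 21, July 23] → after → excluded.
handoff [July 14, July 26] → overlapped-by → excluded.
interview [July 2, July 3] → before → candidate.
load_test [July 7, July 18] → contains → excluded.
onboarding [July 3, July 9] → before → candidate.
rehearsal [July 14, July 24] → overlapped-by → excluded.
retro [July 15, July 17] → overlapped-by → excluded.
triage [July 6, July 14] → overlaps → excluded.
Among candidates, earliest end is July 3 → interview.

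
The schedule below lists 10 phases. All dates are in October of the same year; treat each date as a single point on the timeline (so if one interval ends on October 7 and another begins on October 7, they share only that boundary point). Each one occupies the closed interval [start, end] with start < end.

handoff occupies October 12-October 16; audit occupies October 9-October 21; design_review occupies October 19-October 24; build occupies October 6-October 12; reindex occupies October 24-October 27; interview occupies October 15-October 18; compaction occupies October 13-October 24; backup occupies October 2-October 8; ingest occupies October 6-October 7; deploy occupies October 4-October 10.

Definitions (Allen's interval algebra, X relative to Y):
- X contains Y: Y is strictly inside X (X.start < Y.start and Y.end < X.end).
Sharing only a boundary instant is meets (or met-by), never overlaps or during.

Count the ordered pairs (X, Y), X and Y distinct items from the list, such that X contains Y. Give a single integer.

Checking all 90 ordered pairs for relation 'contains'; matching pairs in alphabetical order:
(audit, handoff): audit contains handoff ✓
(audit, interview): audit contains interview ✓
(backup, ingest): backup contains ingest ✓
(compaction, interview): compaction contains interview ✓
(deploy, ingest): deploy contains ingest ✓
Count: 5.

5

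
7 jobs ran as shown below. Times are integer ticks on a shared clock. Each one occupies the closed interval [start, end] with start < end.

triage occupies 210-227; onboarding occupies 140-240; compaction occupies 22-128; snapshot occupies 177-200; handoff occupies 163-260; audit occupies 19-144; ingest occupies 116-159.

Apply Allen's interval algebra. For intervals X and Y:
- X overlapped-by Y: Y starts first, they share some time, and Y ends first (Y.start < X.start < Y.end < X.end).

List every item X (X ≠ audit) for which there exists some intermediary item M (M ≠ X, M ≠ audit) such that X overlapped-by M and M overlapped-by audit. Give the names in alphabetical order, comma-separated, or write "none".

Target audit = [19, 144].
Intermediaries M with M overlapped-by audit: ingest, onboarding.
Via ingest — items with X overlapped-by ingest: onboarding.
Via onboarding — items with X overlapped-by onboarding: handoff.
Union: handoff, onboarding.

handoff, onboarding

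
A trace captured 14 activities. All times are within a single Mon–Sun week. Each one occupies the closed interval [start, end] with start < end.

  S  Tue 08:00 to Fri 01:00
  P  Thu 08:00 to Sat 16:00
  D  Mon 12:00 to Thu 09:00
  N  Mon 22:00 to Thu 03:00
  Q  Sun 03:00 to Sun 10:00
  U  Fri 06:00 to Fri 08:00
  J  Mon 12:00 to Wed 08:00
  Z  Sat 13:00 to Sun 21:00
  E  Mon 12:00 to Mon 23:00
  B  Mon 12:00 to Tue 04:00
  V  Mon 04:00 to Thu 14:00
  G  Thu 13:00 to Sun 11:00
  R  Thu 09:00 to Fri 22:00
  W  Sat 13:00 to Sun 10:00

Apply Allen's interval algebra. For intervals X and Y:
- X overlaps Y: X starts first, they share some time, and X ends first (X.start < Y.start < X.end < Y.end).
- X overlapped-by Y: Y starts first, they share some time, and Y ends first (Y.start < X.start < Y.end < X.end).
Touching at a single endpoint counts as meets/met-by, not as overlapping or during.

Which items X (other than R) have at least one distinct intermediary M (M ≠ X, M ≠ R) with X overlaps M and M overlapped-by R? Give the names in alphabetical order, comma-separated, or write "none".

Target R = [Thu 09:00, Fri 22:00].
Intermediaries M with M overlapped-by R: G.
Via G — items with X overlaps G: P, S, V.
Union: P, S, V.

P, S, V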